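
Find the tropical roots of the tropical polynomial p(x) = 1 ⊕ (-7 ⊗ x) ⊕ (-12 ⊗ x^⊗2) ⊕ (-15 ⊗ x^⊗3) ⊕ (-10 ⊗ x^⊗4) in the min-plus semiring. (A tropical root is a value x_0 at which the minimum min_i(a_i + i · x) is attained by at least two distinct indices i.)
Roots: {-5, 3, 5, 8}

Each tropical root is a break point of the lower envelope of the lines y = a_i + i · x (there are 5 lines, with slopes 0, 1, ..., 4). Only the lines that attain the minimum somewhere contribute to roots; other lines are dominated. Here the surviving (envelope) indices are i = 4, i = 3, i = 2, i = 1, i = 0.
Intersections between consecutive envelope lines give the roots: for adjacent envelope indices i < j the intersection is x = (a_i − a_j) / (j − i). Reading off the sorted break points: {-5, 3, 5, 8}.
Verification: at each break x_0, at least two indices attain the minimum of min_i(a_i + i · x_0).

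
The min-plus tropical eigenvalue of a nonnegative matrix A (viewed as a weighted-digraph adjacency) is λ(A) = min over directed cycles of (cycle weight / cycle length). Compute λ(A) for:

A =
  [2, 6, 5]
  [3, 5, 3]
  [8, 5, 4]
λ(A) = 2

Enumerate directed cycles and compute their means (weight / length). Sample:
  cycle 0 → 0: weight = 2, length = 1, mean = 2/1 ≈ 2.000
  cycle 1 → 1: weight = 5, length = 1, mean = 5/1 ≈ 5.000
  cycle 2 → 2: weight = 4, length = 1, mean = 4/1 ≈ 4.000
  cycle 0 → 1 → 0: weight = 9, length = 2, mean = 9/2 ≈ 4.500
  cycle 0 → 2 → 0: weight = 13, length = 2, mean = 13/2 ≈ 6.500
  cycle 1 → 0 → 1: weight = 9, length = 2, mean = 9/2 ≈ 4.500
Minimum mean = 2.000, attained e.g. along the cycle 0 → 0 with weight 2 and length 1. So λ(A) = 2/1 = 2.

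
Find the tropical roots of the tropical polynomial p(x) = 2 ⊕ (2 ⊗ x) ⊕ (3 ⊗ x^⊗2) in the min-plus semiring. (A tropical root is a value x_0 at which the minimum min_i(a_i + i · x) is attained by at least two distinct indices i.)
Roots: {-1, 0}

Each tropical root is a break point of the lower envelope of the lines y = a_i + i · x (there are 3 lines, with slopes 0, 1, ..., 2). Only the lines that attain the minimum somewhere contribute to roots; other lines are dominated. Here the surviving (envelope) indices are i = 2, i = 1, i = 0.
Intersections between consecutive envelope lines give the roots: for adjacent envelope indices i < j the intersection is x = (a_i − a_j) / (j − i). Reading off the sorted break points: {-1, 0}.
Verification: at each break x_0, at least two indices attain the minimum of min_i(a_i + i · x_0).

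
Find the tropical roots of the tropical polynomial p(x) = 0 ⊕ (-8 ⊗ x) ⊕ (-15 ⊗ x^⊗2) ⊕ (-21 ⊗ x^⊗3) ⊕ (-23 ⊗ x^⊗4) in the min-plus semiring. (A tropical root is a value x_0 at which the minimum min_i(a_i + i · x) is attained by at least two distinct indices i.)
Roots: {2, 6, 7, 8}

Each tropical root is a break point of the lower envelope of the lines y = a_i + i · x (there are 5 lines, with slopes 0, 1, ..., 4). Only the lines that attain the minimum somewhere contribute to roots; other lines are dominated. Here the surviving (envelope) indices are i = 4, i = 3, i = 2, i = 1, i = 0.
Intersections between consecutive envelope lines give the roots: for adjacent envelope indices i < j the intersection is x = (a_i − a_j) / (j − i). Reading off the sorted break points: {2, 6, 7, 8}.
Verification: at each break x_0, at least two indices attain the minimum of min_i(a_i + i · x_0).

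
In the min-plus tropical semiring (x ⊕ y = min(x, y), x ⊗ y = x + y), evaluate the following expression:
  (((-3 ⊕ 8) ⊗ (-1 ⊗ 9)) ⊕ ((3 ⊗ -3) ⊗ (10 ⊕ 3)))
(((-3 ⊕ 8) ⊗ (-1 ⊗ 9)) ⊕ ((3 ⊗ -3) ⊗ (10 ⊕ 3))) = 3

Expand innermost to outermost. Recall ⊕ takes the minimum of its arguments and ⊗ takes their sum. Working out the expression (((-3 ⊕ 8) ⊗ (-1 ⊗ 9)) ⊕ ((3 ⊗ -3) ⊗ (10 ⊕ 3))) gives 3.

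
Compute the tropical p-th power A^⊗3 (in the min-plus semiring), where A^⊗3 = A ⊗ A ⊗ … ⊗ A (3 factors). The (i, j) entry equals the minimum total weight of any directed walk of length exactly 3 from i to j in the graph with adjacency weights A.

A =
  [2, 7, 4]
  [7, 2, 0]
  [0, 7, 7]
A^⊗3 =
  [6, 11, 8]
  [2, 6, 4]
  [4, 9, 6]

Each entry (A^⊗3)_ij equals the minimum over all length-3 walks i = v_0 → v_1 → … → v_3 = j of Σ_t A[v_t][v_{t+1}]. For example, for (i, j) = (0, 2) we minimise over 9 possible intermediate vertex sequences; the minimum is 8, attained along the walk 0 → 0 → 0 → 2.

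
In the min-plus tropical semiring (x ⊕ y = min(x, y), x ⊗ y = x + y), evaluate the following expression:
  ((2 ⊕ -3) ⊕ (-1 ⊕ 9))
((2 ⊕ -3) ⊕ (-1 ⊕ 9)) = -3

Expand innermost to outermost. Recall ⊕ takes the minimum of its arguments and ⊗ takes their sum. Working out the expression ((2 ⊕ -3) ⊕ (-1 ⊕ 9)) gives -3.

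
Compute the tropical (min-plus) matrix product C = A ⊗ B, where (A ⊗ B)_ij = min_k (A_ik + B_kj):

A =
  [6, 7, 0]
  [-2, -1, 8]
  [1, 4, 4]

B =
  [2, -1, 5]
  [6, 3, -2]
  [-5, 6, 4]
A ⊗ B =
  [-5, 5, 4]
  [0, -3, -3]
  [-1, 0, 2]

Apply the min-plus product entry-by-entry:
  C[0][0] = min over k of (A[0][0] + B[0][0] = 6 + 2 = 8, A[0][1] + B[1][0] = 7 + 6 = 13, A[0][2] + B[2][0] = 0 + -5 = -5) = -5 (attained at k = 2)
  C[0][1] = min over k of (A[0][0] + B[0][1] = 6 + -1 = 5, A[0][1] + B[1][1] = 7 + 3 = 10, A[0][2] + B[2][1] = 0 + 6 = 6) = 5 (attained at k = 0)
  C[0][2] = min over k of (A[0][0] + B[0][2] = 6 + 5 = 11, A[0][1] + B[1][2] = 7 + -2 = 5, A[0][2] + B[2][2] = 0 + 4 = 4) = 4 (attained at k = 2)
  C[1][0] = min over k of (A[1][0] + B[0][0] = -2 + 2 = 0, A[1][1] + B[1][0] = -1 + 6 = 5, A[1][2] + B[2][0] = 8 + -5 = 3) = 0 (attained at k = 0)
  C[1][1] = min over k of (A[1][0] + B[0][1] = -2 + -1 = -3, A[1][1] + B[1][1] = -1 + 3 = 2, A[1][2] + B[2][1] = 8 + 6 = 14) = -3 (attained at k = 0)
  C[1][2] = min over k of (A[1][0] + B[0][2] = -2 + 5 = 3, A[1][1] + B[1][2] = -1 + -2 = -3, A[1][2] + B[2][2] = 8 + 4 = 12) = -3 (attained at k = 1)
  C[2][0] = min over k of (A[2][0] + B[0][0] = 1 + 2 = 3, A[2][1] + B[1][0] = 4 + 6 = 10, A[2][2] + B[2][0] = 4 + -5 = -1) = -1 (attained at k = 2)
  C[2][1] = min over k of (A[2][0] + B[0][1] = 1 + -1 = 0, A[2][1] + B[1][1] = 4 + 3 = 7, A[2][2] + B[2][1] = 4 + 6 = 10) = 0 (attained at k = 0)
  C[2][2] = min over k of (A[2][0] + B[0][2] = 1 + 5 = 6, A[2][1] + B[1][2] = 4 + -2 = 2, A[2][2] + B[2][2] = 4 + 4 = 8) = 2 (attained at k = 1)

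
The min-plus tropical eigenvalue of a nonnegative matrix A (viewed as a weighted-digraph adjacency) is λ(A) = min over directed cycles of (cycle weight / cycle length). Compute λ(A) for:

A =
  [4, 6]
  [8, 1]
λ(A) = 1

Enumerate directed cycles and compute their means (weight / length). Sample:
  cycle 0 → 0: weight = 4, length = 1, mean = 4/1 ≈ 4.000
  cycle 1 → 1: weight = 1, length = 1, mean = 1/1 ≈ 1.000
  cycle 0 → 1 → 0: weight = 14, length = 2, mean = 14/2 ≈ 7.000
  cycle 1 → 0 → 1: weight = 14, length = 2, mean = 14/2 ≈ 7.000
Minimum mean = 1.000, attained e.g. along the cycle 1 → 1 with weight 1 and length 1. So λ(A) = 1/1 = 1.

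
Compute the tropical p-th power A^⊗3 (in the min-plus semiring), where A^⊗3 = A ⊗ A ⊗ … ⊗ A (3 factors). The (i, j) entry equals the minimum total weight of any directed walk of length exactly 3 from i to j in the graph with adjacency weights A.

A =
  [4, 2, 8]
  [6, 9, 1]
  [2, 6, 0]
A^⊗3 =
  [5, 9, 3]
  [3, 5, 1]
  [2, 4, 0]

Each entry (A^⊗3)_ij equals the minimum over all length-3 walks i = v_0 → v_1 → … → v_3 = j of Σ_t A[v_t][v_{t+1}]. For example, for (i, j) = (0, 2) we minimise over 9 possible intermediate vertex sequences; the minimum is 3, attained along the walk 0 → 1 → 2 → 2.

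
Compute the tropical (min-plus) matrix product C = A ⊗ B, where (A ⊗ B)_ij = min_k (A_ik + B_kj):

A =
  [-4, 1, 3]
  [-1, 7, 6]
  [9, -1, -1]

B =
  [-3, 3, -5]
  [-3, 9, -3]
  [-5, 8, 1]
A ⊗ B =
  [-7, -1, -9]
  [-4, 2, -6]
  [-6, 7, -4]

Apply the min-plus product entry-by-entry:
  C[0][0] = min over k of (A[0][0] + B[0][0] = -4 + -3 = -7, A[0][1] + B[1][0] = 1 + -3 = -2, A[0][2] + B[2][0] = 3 + -5 = -2) = -7 (attained at k = 0)
  C[0][1] = min over k of (A[0][0] + B[0][1] = -4 + 3 = -1, A[0][1] + B[1][1] = 1 + 9 = 10, A[0][2] + B[2][1] = 3 + 8 = 11) = -1 (attained at k = 0)
  C[0][2] = min over k of (A[0][0] + B[0][2] = -4 + -5 = -9, A[0][1] + B[1][2] = 1 + -3 = -2, A[0][2] + B[2][2] = 3 + 1 = 4) = -9 (attained at k = 0)
  C[1][0] = min over k of (A[1][0] + B[0][0] = -1 + -3 = -4, A[1][1] + B[1][0] = 7 + -3 = 4, A[1][2] + B[2][0] = 6 + -5 = 1) = -4 (attained at k = 0)
  C[1][1] = min over k of (A[1][0] + B[0][1] = -1 + 3 = 2, A[1][1] + B[1][1] = 7 + 9 = 16, A[1][2] + B[2][1] = 6 + 8 = 14) = 2 (attained at k = 0)
  C[1][2] = min over k of (A[1][0] + B[0][2] = -1 + -5 = -6, A[1][1] + B[1][2] = 7 + -3 = 4, A[1][2] + B[2][2] = 6 + 1 = 7) = -6 (attained at k = 0)
  C[2][0] = min over k of (A[2][0] + B[0][0] = 9 + -3 = 6, A[2][1] + B[1][0] = -1 + -3 = -4, A[2][2] + B[2][0] = -1 + -5 = -6) = -6 (attained at k = 2)
  C[2][1] = min over k of (A[2][0] + B[0][1] = 9 + 3 = 12, A[2][1] + B[1][1] = -1 + 9 = 8, A[2][2] + B[2][1] = -1 + 8 = 7) = 7 (attained at k = 2)
  C[2][2] = min over k of (A[2][0] + B[0][2] = 9 + -5 = 4, A[2][1] + B[1][2] = -1 + -3 = -4, A[2][2] + B[2][2] = -1 + 1 = 0) = -4 (attained at k = 1)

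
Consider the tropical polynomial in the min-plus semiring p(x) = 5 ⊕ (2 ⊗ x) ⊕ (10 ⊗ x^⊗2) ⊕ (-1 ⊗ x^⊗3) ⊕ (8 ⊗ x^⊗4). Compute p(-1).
p(-1) = -4

A tropical monomial a ⊗ x^⊗i evaluates to a + i · x. Evaluating each term at x = -1:
  Term 0 contributes 5 + 0 · -1 = 5
  Term 1 contributes 2 + 1 · -1 = 1
  Term 2 contributes 10 + 2 · -1 = 8
  Term 3 contributes -1 + 3 · -1 = -4
  Term 4 contributes 8 + 4 · -1 = 4
p(-1) = ⊕ of these = min[5, 1, 8, -4, 4] = -4.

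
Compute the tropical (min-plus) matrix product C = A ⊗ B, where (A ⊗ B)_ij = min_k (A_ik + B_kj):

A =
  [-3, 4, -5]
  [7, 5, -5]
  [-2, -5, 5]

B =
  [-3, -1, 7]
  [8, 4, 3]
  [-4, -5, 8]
A ⊗ B =
  [-9, -10, 3]
  [-9, -10, 3]
  [-5, -3, -2]

Apply the min-plus product entry-by-entry:
  C[0][0] = min over k of (A[0][0] + B[0][0] = -3 + -3 = -6, A[0][1] + B[1][0] = 4 + 8 = 12, A[0][2] + B[2][0] = -5 + -4 = -9) = -9 (attained at k = 2)
  C[0][1] = min over k of (A[0][0] + B[0][1] = -3 + -1 = -4, A[0][1] + B[1][1] = 4 + 4 = 8, A[0][2] + B[2][1] = -5 + -5 = -10) = -10 (attained at k = 2)
  C[0][2] = min over k of (A[0][0] + B[0][2] = -3 + 7 = 4, A[0][1] + B[1][2] = 4 + 3 = 7, A[0][2] + B[2][2] = -5 + 8 = 3) = 3 (attained at k = 2)
  C[1][0] = min over k of (A[1][0] + B[0][0] = 7 + -3 = 4, A[1][1] + B[1][0] = 5 + 8 = 13, A[1][2] + B[2][0] = -5 + -4 = -9) = -9 (attained at k = 2)
  C[1][1] = min over k of (A[1][0] + B[0][1] = 7 + -1 = 6, A[1][1] + B[1][1] = 5 + 4 = 9, A[1][2] + B[2][1] = -5 + -5 = -10) = -10 (attained at k = 2)
  C[1][2] = min over k of (A[1][0] + B[0][2] = 7 + 7 = 14, A[1][1] + B[1][2] = 5 + 3 = 8, A[1][2] + B[2][2] = -5 + 8 = 3) = 3 (attained at k = 2)
  C[2][0] = min over k of (A[2][0] + B[0][0] = -2 + -3 = -5, A[2][1] + B[1][0] = -5 + 8 = 3, A[2][2] + B[2][0] = 5 + -4 = 1) = -5 (attained at k = 0)
  C[2][1] = min over k of (A[2][0] + B[0][1] = -2 + -1 = -3, A[2][1] + B[1][1] = -5 + 4 = -1, A[2][2] + B[2][1] = 5 + -5 = 0) = -3 (attained at k = 0)
  C[2][2] = min over k of (A[2][0] + B[0][2] = -2 + 7 = 5, A[2][1] + B[1][2] = -5 + 3 = -2, A[2][2] + B[2][2] = 5 + 8 = 13) = -2 (attained at k = 1)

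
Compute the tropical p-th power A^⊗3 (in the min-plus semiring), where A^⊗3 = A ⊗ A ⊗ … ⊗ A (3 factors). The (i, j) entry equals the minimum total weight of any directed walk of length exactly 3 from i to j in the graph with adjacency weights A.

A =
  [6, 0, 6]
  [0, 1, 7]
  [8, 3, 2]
A^⊗3 =
  [1, 0, 6]
  [0, 1, 7]
  [4, 3, 6]

Each entry (A^⊗3)_ij equals the minimum over all length-3 walks i = v_0 → v_1 → … → v_3 = j of Σ_t A[v_t][v_{t+1}]. For example, for (i, j) = (0, 2) we minimise over 9 possible intermediate vertex sequences; the minimum is 6, attained along the walk 0 → 1 → 0 → 2.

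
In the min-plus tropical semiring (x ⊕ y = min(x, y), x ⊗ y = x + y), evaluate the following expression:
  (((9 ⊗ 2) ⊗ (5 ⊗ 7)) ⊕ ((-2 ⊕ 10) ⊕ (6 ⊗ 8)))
(((9 ⊗ 2) ⊗ (5 ⊗ 7)) ⊕ ((-2 ⊕ 10) ⊕ (6 ⊗ 8))) = -2

Expand innermost to outermost. Recall ⊕ takes the minimum of its arguments and ⊗ takes their sum. Working out the expression (((9 ⊗ 2) ⊗ (5 ⊗ 7)) ⊕ ((-2 ⊕ 10) ⊕ (6 ⊗ 8))) gives -2.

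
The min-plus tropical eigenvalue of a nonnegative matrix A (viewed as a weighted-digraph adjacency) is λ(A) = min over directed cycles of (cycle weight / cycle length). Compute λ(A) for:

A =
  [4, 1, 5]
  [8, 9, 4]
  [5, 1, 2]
λ(A) = 2

Enumerate directed cycles and compute their means (weight / length). Sample:
  cycle 0 → 0: weight = 4, length = 1, mean = 4/1 ≈ 4.000
  cycle 1 → 1: weight = 9, length = 1, mean = 9/1 ≈ 9.000
  cycle 2 → 2: weight = 2, length = 1, mean = 2/1 ≈ 2.000
  cycle 0 → 1 → 0: weight = 9, length = 2, mean = 9/2 ≈ 4.500
  cycle 0 → 2 → 0: weight = 10, length = 2, mean = 10/2 ≈ 5.000
  cycle 1 → 0 → 1: weight = 9, length = 2, mean = 9/2 ≈ 4.500
Minimum mean = 2.000, attained e.g. along the cycle 2 → 2 with weight 2 and length 1. So λ(A) = 2/1 = 2.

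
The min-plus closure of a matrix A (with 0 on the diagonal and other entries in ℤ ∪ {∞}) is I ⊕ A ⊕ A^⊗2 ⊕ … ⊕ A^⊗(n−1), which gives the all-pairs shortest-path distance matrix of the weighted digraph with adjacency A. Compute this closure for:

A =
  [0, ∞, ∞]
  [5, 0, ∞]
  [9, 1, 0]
Closure =
  [0, ∞, ∞]
  [5, 0, ∞]
  [6, 1, 0]

This is the Floyd-Warshall all-pairs shortest-path computation. For each intermediate vertex k = 0, 1, …, 2, update dist[i][j] ← min(dist[i][j], dist[i][k] + dist[k][j]). The final matrix gives, for each (i, j), the minimum total weight of any directed path from i to j (possibly empty when i = j).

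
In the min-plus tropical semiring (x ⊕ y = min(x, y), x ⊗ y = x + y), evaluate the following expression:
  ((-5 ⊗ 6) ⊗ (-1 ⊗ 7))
((-5 ⊗ 6) ⊗ (-1 ⊗ 7)) = 7

Expand innermost to outermost. Recall ⊕ takes the minimum of its arguments and ⊗ takes their sum. Working out the expression ((-5 ⊗ 6) ⊗ (-1 ⊗ 7)) gives 7.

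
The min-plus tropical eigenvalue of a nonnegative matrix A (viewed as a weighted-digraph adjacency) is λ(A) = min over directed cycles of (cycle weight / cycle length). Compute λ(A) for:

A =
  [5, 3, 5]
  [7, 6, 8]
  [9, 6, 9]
λ(A) = 5

Enumerate directed cycles and compute their means (weight / length). Sample:
  cycle 0 → 0: weight = 5, length = 1, mean = 5/1 ≈ 5.000
  cycle 1 → 1: weight = 6, length = 1, mean = 6/1 ≈ 6.000
  cycle 2 → 2: weight = 9, length = 1, mean = 9/1 ≈ 9.000
  cycle 0 → 1 → 0: weight = 10, length = 2, mean = 10/2 ≈ 5.000
  cycle 0 → 2 → 0: weight = 14, length = 2, mean = 14/2 ≈ 7.000
  cycle 1 → 0 → 1: weight = 10, length = 2, mean = 10/2 ≈ 5.000
Minimum mean = 5.000, attained e.g. along the cycle 0 → 0 with weight 5 and length 1. So λ(A) = 5/1 = 5.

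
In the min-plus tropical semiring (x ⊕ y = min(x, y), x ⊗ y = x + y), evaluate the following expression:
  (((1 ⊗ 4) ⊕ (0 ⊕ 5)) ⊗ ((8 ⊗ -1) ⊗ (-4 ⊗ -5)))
(((1 ⊗ 4) ⊕ (0 ⊕ 5)) ⊗ ((8 ⊗ -1) ⊗ (-4 ⊗ -5))) = -2

Expand innermost to outermost. Recall ⊕ takes the minimum of its arguments and ⊗ takes their sum. Working out the expression (((1 ⊗ 4) ⊕ (0 ⊕ 5)) ⊗ ((8 ⊗ -1) ⊗ (-4 ⊗ -5))) gives -2.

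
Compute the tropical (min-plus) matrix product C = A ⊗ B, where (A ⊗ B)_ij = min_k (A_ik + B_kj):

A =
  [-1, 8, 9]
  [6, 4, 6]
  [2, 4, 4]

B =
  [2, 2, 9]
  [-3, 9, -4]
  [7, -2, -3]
A ⊗ B =
  [1, 1, 4]
  [1, 4, 0]
  [1, 2, 0]

Apply the min-plus product entry-by-entry:
  C[0][0] = min over k of (A[0][0] + B[0][0] = -1 + 2 = 1, A[0][1] + B[1][0] = 8 + -3 = 5, A[0][2] + B[2][0] = 9 + 7 = 16) = 1 (attained at k = 0)
  C[0][1] = min over k of (A[0][0] + B[0][1] = -1 + 2 = 1, A[0][1] + B[1][1] = 8 + 9 = 17, A[0][2] + B[2][1] = 9 + -2 = 7) = 1 (attained at k = 0)
  C[0][2] = min over k of (A[0][0] + B[0][2] = -1 + 9 = 8, A[0][1] + B[1][2] = 8 + -4 = 4, A[0][2] + B[2][2] = 9 + -3 = 6) = 4 (attained at k = 1)
  C[1][0] = min over k of (A[1][0] + B[0][0] = 6 + 2 = 8, A[1][1] + B[1][0] = 4 + -3 = 1, A[1][2] + B[2][0] = 6 + 7 = 13) = 1 (attained at k = 1)
  C[1][1] = min over k of (A[1][0] + B[0][1] = 6 + 2 = 8, A[1][1] + B[1][1] = 4 + 9 = 13, A[1][2] + B[2][1] = 6 + -2 = 4) = 4 (attained at k = 2)
  C[1][2] = min over k of (A[1][0] + B[0][2] = 6 + 9 = 15, A[1][1] + B[1][2] = 4 + -4 = 0, A[1][2] + B[2][2] = 6 + -3 = 3) = 0 (attained at k = 1)
  C[2][0] = min over k of (A[2][0] + B[0][0] = 2 + 2 = 4, A[2][1] + B[1][0] = 4 + -3 = 1, A[2][2] + B[2][0] = 4 + 7 = 11) = 1 (attained at k = 1)
  C[2][1] = min over k of (A[2][0] + B[0][1] = 2 + 2 = 4, A[2][1] + B[1][1] = 4 + 9 = 13, A[2][2] + B[2][1] = 4 + -2 = 2) = 2 (attained at k = 2)
  C[2][2] = min over k of (A[2][0] + B[0][2] = 2 + 9 = 11, A[2][1] + B[1][2] = 4 + -4 = 0, A[2][2] + B[2][2] = 4 + -3 = 1) = 0 (attained at k = 1)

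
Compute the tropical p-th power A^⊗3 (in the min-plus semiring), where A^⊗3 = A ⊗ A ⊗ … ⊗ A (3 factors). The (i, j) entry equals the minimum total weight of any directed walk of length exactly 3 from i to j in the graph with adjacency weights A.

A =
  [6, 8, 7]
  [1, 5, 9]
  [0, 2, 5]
A^⊗3 =
  [10, 14, 14]
  [8, 10, 13]
  [7, 9, 10]

Each entry (A^⊗3)_ij equals the minimum over all length-3 walks i = v_0 → v_1 → … → v_3 = j of Σ_t A[v_t][v_{t+1}]. For example, for (i, j) = (0, 2) we minimise over 9 possible intermediate vertex sequences; the minimum is 14, attained along the walk 0 → 2 → 0 → 2.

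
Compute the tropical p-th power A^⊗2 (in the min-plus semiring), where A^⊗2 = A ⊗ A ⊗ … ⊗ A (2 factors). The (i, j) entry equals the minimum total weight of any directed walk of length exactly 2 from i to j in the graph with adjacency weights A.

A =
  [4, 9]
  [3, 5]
A^⊗2 =
  [8, 13]
  [7, 10]

Each entry (A^⊗2)_ij equals the minimum over all length-2 walks i = v_0 → v_1 → … → v_2 = j of Σ_t A[v_t][v_{t+1}]. For example, for (i, j) = (0, 1) we minimise over 2 possible intermediate vertex sequences; the minimum is 13, attained along the walk 0 → 0 → 1.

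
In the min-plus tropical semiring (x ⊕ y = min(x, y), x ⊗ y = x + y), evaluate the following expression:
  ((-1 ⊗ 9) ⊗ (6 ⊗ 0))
((-1 ⊗ 9) ⊗ (6 ⊗ 0)) = 14

Expand innermost to outermost. Recall ⊕ takes the minimum of its arguments and ⊗ takes their sum. Working out the expression ((-1 ⊗ 9) ⊗ (6 ⊗ 0)) gives 14.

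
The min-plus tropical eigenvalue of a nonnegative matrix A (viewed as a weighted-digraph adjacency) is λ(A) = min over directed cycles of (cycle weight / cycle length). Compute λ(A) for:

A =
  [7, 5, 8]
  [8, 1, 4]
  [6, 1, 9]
λ(A) = 1

Enumerate directed cycles and compute their means (weight / length). Sample:
  cycle 0 → 0: weight = 7, length = 1, mean = 7/1 ≈ 7.000
  cycle 1 → 1: weight = 1, length = 1, mean = 1/1 ≈ 1.000
  cycle 2 → 2: weight = 9, length = 1, mean = 9/1 ≈ 9.000
  cycle 0 → 1 → 0: weight = 13, length = 2, mean = 13/2 ≈ 6.500
  cycle 0 → 2 → 0: weight = 14, length = 2, mean = 14/2 ≈ 7.000
  cycle 1 → 0 → 1: weight = 13, length = 2, mean = 13/2 ≈ 6.500
Minimum mean = 1.000, attained e.g. along the cycle 1 → 1 with weight 1 and length 1. So λ(A) = 1/1 = 1.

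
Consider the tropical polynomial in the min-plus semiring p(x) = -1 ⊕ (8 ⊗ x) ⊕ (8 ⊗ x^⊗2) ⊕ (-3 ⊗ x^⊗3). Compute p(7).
p(7) = -1

A tropical monomial a ⊗ x^⊗i evaluates to a + i · x. Evaluating each term at x = 7:
  Term 0 contributes -1 + 0 · 7 = -1
  Term 1 contributes 8 + 1 · 7 = 15
  Term 2 contributes 8 + 2 · 7 = 22
  Term 3 contributes -3 + 3 · 7 = 18
p(7) = ⊕ of these = min[-1, 15, 22, 18] = -1.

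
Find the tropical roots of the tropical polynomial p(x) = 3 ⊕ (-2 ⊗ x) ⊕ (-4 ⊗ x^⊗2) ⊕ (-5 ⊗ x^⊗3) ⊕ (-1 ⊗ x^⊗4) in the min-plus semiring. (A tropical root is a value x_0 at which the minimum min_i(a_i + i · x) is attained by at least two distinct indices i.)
Roots: {-4, 1, 2, 5}

Each tropical root is a break point of the lower envelope of the lines y = a_i + i · x (there are 5 lines, with slopes 0, 1, ..., 4). Only the lines that attain the minimum somewhere contribute to roots; other lines are dominated. Here the surviving (envelope) indices are i = 4, i = 3, i = 2, i = 1, i = 0.
Intersections between consecutive envelope lines give the roots: for adjacent envelope indices i < j the intersection is x = (a_i − a_j) / (j − i). Reading off the sorted break points: {-4, 1, 2, 5}.
Verification: at each break x_0, at least two indices attain the minimum of min_i(a_i + i · x_0).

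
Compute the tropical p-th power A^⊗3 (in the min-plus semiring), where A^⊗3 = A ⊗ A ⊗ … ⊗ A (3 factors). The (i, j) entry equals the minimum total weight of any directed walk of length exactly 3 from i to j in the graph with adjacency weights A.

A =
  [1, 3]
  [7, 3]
A^⊗3 =
  [3, 5]
  [9, 9]

Each entry (A^⊗3)_ij equals the minimum over all length-3 walks i = v_0 → v_1 → … → v_3 = j of Σ_t A[v_t][v_{t+1}]. For example, for (i, j) = (0, 1) we minimise over 4 possible intermediate vertex sequences; the minimum is 5, attained along the walk 0 → 0 → 0 → 1.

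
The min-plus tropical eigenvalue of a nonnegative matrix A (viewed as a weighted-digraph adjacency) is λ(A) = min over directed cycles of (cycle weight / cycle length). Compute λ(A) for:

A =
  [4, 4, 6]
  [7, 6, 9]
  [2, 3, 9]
λ(A) = 4

Enumerate directed cycles and compute their means (weight / length). Sample:
  cycle 0 → 0: weight = 4, length = 1, mean = 4/1 ≈ 4.000
  cycle 1 → 1: weight = 6, length = 1, mean = 6/1 ≈ 6.000
  cycle 2 → 2: weight = 9, length = 1, mean = 9/1 ≈ 9.000
  cycle 0 → 1 → 0: weight = 11, length = 2, mean = 11/2 ≈ 5.500
  cycle 0 → 2 → 0: weight = 8, length = 2, mean = 8/2 ≈ 4.000
  cycle 1 → 0 → 1: weight = 11, length = 2, mean = 11/2 ≈ 5.500
Minimum mean = 4.000, attained e.g. along the cycle 0 → 0 with weight 4 and length 1. So λ(A) = 4/1 = 4.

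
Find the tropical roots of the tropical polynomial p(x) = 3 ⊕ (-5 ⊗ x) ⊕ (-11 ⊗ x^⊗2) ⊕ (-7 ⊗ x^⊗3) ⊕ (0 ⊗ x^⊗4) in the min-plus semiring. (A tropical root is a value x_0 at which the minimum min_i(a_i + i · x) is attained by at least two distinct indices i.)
Roots: {-7, -4, 6, 8}

Each tropical root is a break point of the lower envelope of the lines y = a_i + i · x (there are 5 lines, with slopes 0, 1, ..., 4). Only the lines that attain the minimum somewhere contribute to roots; other lines are dominated. Here the surviving (envelope) indices are i = 4, i = 3, i = 2, i = 1, i = 0.
Intersections between consecutive envelope lines give the roots: for adjacent envelope indices i < j the intersection is x = (a_i − a_j) / (j − i). Reading off the sorted break points: {-7, -4, 6, 8}.
Verification: at each break x_0, at least two indices attain the minimum of min_i(a_i + i · x_0).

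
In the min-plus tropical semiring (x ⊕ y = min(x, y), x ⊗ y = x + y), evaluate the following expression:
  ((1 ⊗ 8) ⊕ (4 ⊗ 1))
((1 ⊗ 8) ⊕ (4 ⊗ 1)) = 5

Expand innermost to outermost. Recall ⊕ takes the minimum of its arguments and ⊗ takes their sum. Working out the expression ((1 ⊗ 8) ⊕ (4 ⊗ 1)) gives 5.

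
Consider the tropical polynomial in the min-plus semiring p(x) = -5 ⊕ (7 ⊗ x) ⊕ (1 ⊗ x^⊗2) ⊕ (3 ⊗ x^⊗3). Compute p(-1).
p(-1) = -5

A tropical monomial a ⊗ x^⊗i evaluates to a + i · x. Evaluating each term at x = -1:
  Term 0 contributes -5 + 0 · -1 = -5
  Term 1 contributes 7 + 1 · -1 = 6
  Term 2 contributes 1 + 2 · -1 = -1
  Term 3 contributes 3 + 3 · -1 = 0
p(-1) = ⊕ of these = min[-5, 6, -1, 0] = -5.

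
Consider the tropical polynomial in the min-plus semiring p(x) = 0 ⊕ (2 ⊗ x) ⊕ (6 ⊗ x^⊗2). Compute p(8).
p(8) = 0

A tropical monomial a ⊗ x^⊗i evaluates to a + i · x. Evaluating each term at x = 8:
  Term 0 contributes 0 + 0 · 8 = 0
  Term 1 contributes 2 + 1 · 8 = 10
  Term 2 contributes 6 + 2 · 8 = 22
p(8) = ⊕ of these = min[0, 10, 22] = 0.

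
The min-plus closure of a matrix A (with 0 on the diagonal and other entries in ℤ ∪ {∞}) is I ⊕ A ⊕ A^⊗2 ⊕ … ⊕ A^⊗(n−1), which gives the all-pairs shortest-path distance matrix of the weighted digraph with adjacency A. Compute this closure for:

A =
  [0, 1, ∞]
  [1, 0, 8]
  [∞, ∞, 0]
Closure =
  [0, 1, 9]
  [1, 0, 8]
  [∞, ∞, 0]

This is the Floyd-Warshall all-pairs shortest-path computation. For each intermediate vertex k = 0, 1, …, 2, update dist[i][j] ← min(dist[i][j], dist[i][k] + dist[k][j]). The final matrix gives, for each (i, j), the minimum total weight of any directed path from i to j (possibly empty when i = j).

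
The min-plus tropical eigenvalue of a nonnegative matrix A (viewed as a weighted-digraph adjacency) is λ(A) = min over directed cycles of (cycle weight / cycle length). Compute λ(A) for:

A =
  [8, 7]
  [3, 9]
λ(A) = 5

Enumerate directed cycles and compute their means (weight / length). Sample:
  cycle 0 → 0: weight = 8, length = 1, mean = 8/1 ≈ 8.000
  cycle 1 → 1: weight = 9, length = 1, mean = 9/1 ≈ 9.000
  cycle 0 → 1 → 0: weight = 10, length = 2, mean = 10/2 ≈ 5.000
  cycle 1 → 0 → 1: weight = 10, length = 2, mean = 10/2 ≈ 5.000
Minimum mean = 5.000, attained e.g. along the cycle 0 → 1 → 0 with weight 10 and length 2. So λ(A) = 10/2 = 5.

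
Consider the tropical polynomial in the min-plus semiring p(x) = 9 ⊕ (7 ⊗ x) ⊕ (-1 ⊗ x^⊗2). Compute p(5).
p(5) = 9

A tropical monomial a ⊗ x^⊗i evaluates to a + i · x. Evaluating each term at x = 5:
  Term 0 contributes 9 + 0 · 5 = 9
  Term 1 contributes 7 + 1 · 5 = 12
  Term 2 contributes -1 + 2 · 5 = 9
p(5) = ⊕ of these = min[9, 12, 9] = 9.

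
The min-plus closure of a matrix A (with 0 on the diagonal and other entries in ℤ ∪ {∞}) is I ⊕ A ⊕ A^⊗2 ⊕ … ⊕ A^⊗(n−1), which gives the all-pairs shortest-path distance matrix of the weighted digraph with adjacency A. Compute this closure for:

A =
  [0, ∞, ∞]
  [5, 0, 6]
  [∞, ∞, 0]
Closure =
  [0, ∞, ∞]
  [5, 0, 6]
  [∞, ∞, 0]

This is the Floyd-Warshall all-pairs shortest-path computation. For each intermediate vertex k = 0, 1, …, 2, update dist[i][j] ← min(dist[i][j], dist[i][k] + dist[k][j]). The final matrix gives, for each (i, j), the minimum total weight of any directed path from i to j (possibly empty when i = j).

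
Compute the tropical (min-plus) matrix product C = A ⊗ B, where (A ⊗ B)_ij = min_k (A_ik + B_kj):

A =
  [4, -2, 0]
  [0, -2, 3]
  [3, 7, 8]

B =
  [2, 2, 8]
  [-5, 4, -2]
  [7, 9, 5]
A ⊗ B =
  [-7, 2, -4]
  [-7, 2, -4]
  [2, 5, 5]

Apply the min-plus product entry-by-entry:
  C[0][0] = min over k of (A[0][0] + B[0][0] = 4 + 2 = 6, A[0][1] + B[1][0] = -2 + -5 = -7, A[0][2] + B[2][0] = 0 + 7 = 7) = -7 (attained at k = 1)
  C[0][1] = min over k of (A[0][0] + B[0][1] = 4 + 2 = 6, A[0][1] + B[1][1] = -2 + 4 = 2, A[0][2] + B[2][1] = 0 + 9 = 9) = 2 (attained at k = 1)
  C[0][2] = min over k of (A[0][0] + B[0][2] = 4 + 8 = 12, A[0][1] + B[1][2] = -2 + -2 = -4, A[0][2] + B[2][2] = 0 + 5 = 5) = -4 (attained at k = 1)
  C[1][0] = min over k of (A[1][0] + B[0][0] = 0 + 2 = 2, A[1][1] + B[1][0] = -2 + -5 = -7, A[1][2] + B[2][0] = 3 + 7 = 10) = -7 (attained at k = 1)
  C[1][1] = min over k of (A[1][0] + B[0][1] = 0 + 2 = 2, A[1][1] + B[1][1] = -2 + 4 = 2, A[1][2] + B[2][1] = 3 + 9 = 12) = 2 (attained at k = 0)
  C[1][2] = min over k of (A[1][0] + B[0][2] = 0 + 8 = 8, A[1][1] + B[1][2] = -2 + -2 = -4, A[1][2] + B[2][2] = 3 + 5 = 8) = -4 (attained at k = 1)
  C[2][0] = min over k of (A[2][0] + B[0][0] = 3 + 2 = 5, A[2][1] + B[1][0] = 7 + -5 = 2, A[2][2] + B[2][0] = 8 + 7 = 15) = 2 (attained at k = 1)
  C[2][1] = min over k of (A[2][0] + B[0][1] = 3 + 2 = 5, A[2][1] + B[1][1] = 7 + 4 = 11, A[2][2] + B[2][1] = 8 + 9 = 17) = 5 (attained at k = 0)
  C[2][2] = min over k of (A[2][0] + B[0][2] = 3 + 8 = 11, A[2][1] + B[1][2] = 7 + -2 = 5, A[2][2] + B[2][2] = 8 + 5 = 13) = 5 (attained at k = 1)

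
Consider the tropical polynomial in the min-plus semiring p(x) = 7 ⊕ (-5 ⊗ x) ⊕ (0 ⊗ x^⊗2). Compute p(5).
p(5) = 0

A tropical monomial a ⊗ x^⊗i evaluates to a + i · x. Evaluating each term at x = 5:
  Term 0 contributes 7 + 0 · 5 = 7
  Term 1 contributes -5 + 1 · 5 = 0
  Term 2 contributes 0 + 2 · 5 = 10
p(5) = ⊕ of these = min[7, 0, 10] = 0.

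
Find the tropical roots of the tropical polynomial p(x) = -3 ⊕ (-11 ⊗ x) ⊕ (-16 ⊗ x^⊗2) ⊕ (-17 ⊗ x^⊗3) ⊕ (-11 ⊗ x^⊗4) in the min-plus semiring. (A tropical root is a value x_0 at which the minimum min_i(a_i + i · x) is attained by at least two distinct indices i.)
Roots: {-6, 1, 5, 8}

Each tropical root is a break point of the lower envelope of the lines y = a_i + i · x (there are 5 lines, with slopes 0, 1, ..., 4). Only the lines that attain the minimum somewhere contribute to roots; other lines are dominated. Here the surviving (envelope) indices are i = 4, i = 3, i = 2, i = 1, i = 0.
Intersections between consecutive envelope lines give the roots: for adjacent envelope indices i < j the intersection is x = (a_i − a_j) / (j − i). Reading off the sorted break points: {-6, 1, 5, 8}.
Verification: at each break x_0, at least two indices attain the minimum of min_i(a_i + i · x_0).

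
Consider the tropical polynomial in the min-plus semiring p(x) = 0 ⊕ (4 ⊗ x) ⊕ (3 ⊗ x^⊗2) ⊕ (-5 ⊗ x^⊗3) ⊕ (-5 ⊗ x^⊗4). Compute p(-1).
p(-1) = -9

A tropical monomial a ⊗ x^⊗i evaluates to a + i · x. Evaluating each term at x = -1:
  Term 0 contributes 0 + 0 · -1 = 0
  Term 1 contributes 4 + 1 · -1 = 3
  Term 2 contributes 3 + 2 · -1 = 1
  Term 3 contributes -5 + 3 · -1 = -8
  Term 4 contributes -5 + 4 · -1 = -9
p(-1) = ⊕ of these = min[0, 3, 1, -8, -9] = -9.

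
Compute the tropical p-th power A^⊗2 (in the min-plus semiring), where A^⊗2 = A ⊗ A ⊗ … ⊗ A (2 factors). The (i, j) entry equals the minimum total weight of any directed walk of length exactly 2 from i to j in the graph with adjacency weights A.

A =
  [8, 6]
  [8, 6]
A^⊗2 =
  [14, 12]
  [14, 12]

Each entry (A^⊗2)_ij equals the minimum over all length-2 walks i = v_0 → v_1 → … → v_2 = j of Σ_t A[v_t][v_{t+1}]. For example, for (i, j) = (0, 1) we minimise over 2 possible intermediate vertex sequences; the minimum is 12, attained along the walk 0 → 1 → 1.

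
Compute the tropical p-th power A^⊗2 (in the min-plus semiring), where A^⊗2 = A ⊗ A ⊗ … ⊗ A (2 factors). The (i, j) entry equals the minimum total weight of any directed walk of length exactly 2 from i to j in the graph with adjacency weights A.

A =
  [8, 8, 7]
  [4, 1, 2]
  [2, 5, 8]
A^⊗2 =
  [9, 9, 10]
  [4, 2, 3]
  [9, 6, 7]

Each entry (A^⊗2)_ij equals the minimum over all length-2 walks i = v_0 → v_1 → … → v_2 = j of Σ_t A[v_t][v_{t+1}]. For example, for (i, j) = (0, 2) we minimise over 3 possible intermediate vertex sequences; the minimum is 10, attained along the walk 0 → 1 → 2.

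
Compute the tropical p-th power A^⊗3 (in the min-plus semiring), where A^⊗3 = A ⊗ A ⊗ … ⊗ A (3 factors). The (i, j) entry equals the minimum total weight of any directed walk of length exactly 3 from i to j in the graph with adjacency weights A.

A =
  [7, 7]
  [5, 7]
A^⊗3 =
  [19, 19]
  [17, 19]

Each entry (A^⊗3)_ij equals the minimum over all length-3 walks i = v_0 → v_1 → … → v_3 = j of Σ_t A[v_t][v_{t+1}]. For example, for (i, j) = (0, 1) we minimise over 4 possible intermediate vertex sequences; the minimum is 19, attained along the walk 0 → 1 → 0 → 1.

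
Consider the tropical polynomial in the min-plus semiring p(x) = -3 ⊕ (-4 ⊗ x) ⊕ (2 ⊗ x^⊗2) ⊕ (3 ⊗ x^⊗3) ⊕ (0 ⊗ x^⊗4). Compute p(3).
p(3) = -3

A tropical monomial a ⊗ x^⊗i evaluates to a + i · x. Evaluating each term at x = 3:
  Term 0 contributes -3 + 0 · 3 = -3
  Term 1 contributes -4 + 1 · 3 = -1
  Term 2 contributes 2 + 2 · 3 = 8
  Term 3 contributes 3 + 3 · 3 = 12
  Term 4 contributes 0 + 4 · 3 = 12
p(3) = ⊕ of these = min[-3, -1, 8, 12, 12] = -3.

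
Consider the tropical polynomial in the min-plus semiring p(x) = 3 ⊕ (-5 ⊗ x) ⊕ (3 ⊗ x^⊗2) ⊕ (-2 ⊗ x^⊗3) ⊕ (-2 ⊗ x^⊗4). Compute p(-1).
p(-1) = -6

A tropical monomial a ⊗ x^⊗i evaluates to a + i · x. Evaluating each term at x = -1:
  Term 0 contributes 3 + 0 · -1 = 3
  Term 1 contributes -5 + 1 · -1 = -6
  Term 2 contributes 3 + 2 · -1 = 1
  Term 3 contributes -2 + 3 · -1 = -5
  Term 4 contributes -2 + 4 · -1 = -6
p(-1) = ⊕ of these = min[3, -6, 1, -5, -6] = -6.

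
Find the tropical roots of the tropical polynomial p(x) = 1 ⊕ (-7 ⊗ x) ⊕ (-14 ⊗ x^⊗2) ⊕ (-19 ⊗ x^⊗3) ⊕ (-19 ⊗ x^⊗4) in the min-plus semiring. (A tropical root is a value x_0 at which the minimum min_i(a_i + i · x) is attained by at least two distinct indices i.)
Roots: {0, 5, 7, 8}

Each tropical root is a break point of the lower envelope of the lines y = a_i + i · x (there are 5 lines, with slopes 0, 1, ..., 4). Only the lines that attain the minimum somewhere contribute to roots; other lines are dominated. Here the surviving (envelope) indices are i = 4, i = 3, i = 2, i = 1, i = 0.
Intersections between consecutive envelope lines give the roots: for adjacent envelope indices i < j the intersection is x = (a_i − a_j) / (j − i). Reading off the sorted break points: {0, 5, 7, 8}.
Verification: at each break x_0, at least two indices attain the minimum of min_i(a_i + i · x_0).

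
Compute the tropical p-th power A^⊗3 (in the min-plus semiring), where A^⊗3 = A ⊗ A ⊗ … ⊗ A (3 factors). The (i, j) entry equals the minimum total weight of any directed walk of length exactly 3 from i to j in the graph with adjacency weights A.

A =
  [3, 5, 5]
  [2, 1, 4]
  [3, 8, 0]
A^⊗3 =
  [8, 7, 5]
  [4, 3, 4]
  [3, 8, 0]

Each entry (A^⊗3)_ij equals the minimum over all length-3 walks i = v_0 → v_1 → … → v_3 = j of Σ_t A[v_t][v_{t+1}]. For example, for (i, j) = (0, 2) we minimise over 9 possible intermediate vertex sequences; the minimum is 5, attained along the walk 0 → 2 → 2 → 2.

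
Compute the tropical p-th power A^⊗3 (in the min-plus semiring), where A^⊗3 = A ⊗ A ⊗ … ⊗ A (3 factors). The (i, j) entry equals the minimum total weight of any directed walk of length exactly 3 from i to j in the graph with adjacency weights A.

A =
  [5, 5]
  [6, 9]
A^⊗3 =
  [15, 15]
  [16, 16]

Each entry (A^⊗3)_ij equals the minimum over all length-3 walks i = v_0 → v_1 → … → v_3 = j of Σ_t A[v_t][v_{t+1}]. For example, for (i, j) = (0, 1) we minimise over 4 possible intermediate vertex sequences; the minimum is 15, attained along the walk 0 → 0 → 0 → 1.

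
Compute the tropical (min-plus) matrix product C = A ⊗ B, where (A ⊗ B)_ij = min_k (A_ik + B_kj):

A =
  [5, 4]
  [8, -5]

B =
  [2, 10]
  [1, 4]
A ⊗ B =
  [5, 8]
  [-4, -1]

Apply the min-plus product entry-by-entry:
  C[0][0] = min over k of (A[0][0] + B[0][0] = 5 + 2 = 7, A[0][1] + B[1][0] = 4 + 1 = 5) = 5 (attained at k = 1)
  C[0][1] = min over k of (A[0][0] + B[0][1] = 5 + 10 = 15, A[0][1] + B[1][1] = 4 + 4 = 8) = 8 (attained at k = 1)
  C[1][0] = min over k of (A[1][0] + B[0][0] = 8 + 2 = 10, A[1][1] + B[1][0] = -5 + 1 = -4) = -4 (attained at k = 1)
  C[1][1] = min over k of (A[1][0] + B[0][1] = 8 + 10 = 18, A[1][1] + B[1][1] = -5 + 4 = -1) = -1 (attained at k = 1)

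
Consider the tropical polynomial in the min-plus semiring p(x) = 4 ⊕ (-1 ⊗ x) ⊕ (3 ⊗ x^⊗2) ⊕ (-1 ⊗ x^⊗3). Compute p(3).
p(3) = 2

A tropical monomial a ⊗ x^⊗i evaluates to a + i · x. Evaluating each term at x = 3:
  Term 0 contributes 4 + 0 · 3 = 4
  Term 1 contributes -1 + 1 · 3 = 2
  Term 2 contributes 3 + 2 · 3 = 9
  Term 3 contributes -1 + 3 · 3 = 8
p(3) = ⊕ of these = min[4, 2, 9, 8] = 2.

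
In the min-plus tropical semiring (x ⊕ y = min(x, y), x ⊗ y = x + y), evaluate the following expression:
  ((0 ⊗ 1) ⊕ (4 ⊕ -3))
((0 ⊗ 1) ⊕ (4 ⊕ -3)) = -3

Expand innermost to outermost. Recall ⊕ takes the minimum of its arguments and ⊗ takes their sum. Working out the expression ((0 ⊗ 1) ⊕ (4 ⊕ -3)) gives -3.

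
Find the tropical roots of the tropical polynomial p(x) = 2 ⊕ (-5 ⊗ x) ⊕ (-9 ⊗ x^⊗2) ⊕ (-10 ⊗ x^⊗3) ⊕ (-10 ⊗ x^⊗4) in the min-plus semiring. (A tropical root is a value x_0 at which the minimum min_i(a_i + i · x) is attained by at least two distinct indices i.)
Roots: {0, 1, 4, 7}

Each tropical root is a break point of the lower envelope of the lines y = a_i + i · x (there are 5 lines, with slopes 0, 1, ..., 4). Only the lines that attain the minimum somewhere contribute to roots; other lines are dominated. Here the surviving (envelope) indices are i = 4, i = 3, i = 2, i = 1, i = 0.
Intersections between consecutive envelope lines give the roots: for adjacent envelope indices i < j the intersection is x = (a_i − a_j) / (j − i). Reading off the sorted break points: {0, 1, 4, 7}.
Verification: at each break x_0, at least two indices attain the minimum of min_i(a_i + i · x_0).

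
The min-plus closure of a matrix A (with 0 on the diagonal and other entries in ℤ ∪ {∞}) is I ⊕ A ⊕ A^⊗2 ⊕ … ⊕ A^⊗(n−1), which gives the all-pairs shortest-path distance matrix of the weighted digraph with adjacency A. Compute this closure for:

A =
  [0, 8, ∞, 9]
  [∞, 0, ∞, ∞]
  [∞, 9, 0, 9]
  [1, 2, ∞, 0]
Closure =
  [0, 8, ∞, 9]
  [∞, 0, ∞, ∞]
  [10, 9, 0, 9]
  [1, 2, ∞, 0]

This is the Floyd-Warshall all-pairs shortest-path computation. For each intermediate vertex k = 0, 1, …, 3, update dist[i][j] ← min(dist[i][j], dist[i][k] + dist[k][j]). The final matrix gives, for each (i, j), the minimum total weight of any directed path from i to j (possibly empty when i = j).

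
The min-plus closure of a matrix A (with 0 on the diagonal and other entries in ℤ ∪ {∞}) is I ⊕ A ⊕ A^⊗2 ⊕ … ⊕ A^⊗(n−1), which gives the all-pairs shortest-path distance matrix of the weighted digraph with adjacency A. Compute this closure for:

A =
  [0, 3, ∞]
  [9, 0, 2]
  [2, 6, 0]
Closure =
  [0, 3, 5]
  [4, 0, 2]
  [2, 5, 0]

This is the Floyd-Warshall all-pairs shortest-path computation. For each intermediate vertex k = 0, 1, …, 2, update dist[i][j] ← min(dist[i][j], dist[i][k] + dist[k][j]). The final matrix gives, for each (i, j), the minimum total weight of any directed path from i to j (possibly empty when i = j).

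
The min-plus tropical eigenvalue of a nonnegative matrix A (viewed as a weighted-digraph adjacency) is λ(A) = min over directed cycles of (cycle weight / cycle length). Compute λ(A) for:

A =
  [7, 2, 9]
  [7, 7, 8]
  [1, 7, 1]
λ(A) = 1

Enumerate directed cycles and compute their means (weight / length). Sample:
  cycle 0 → 0: weight = 7, length = 1, mean = 7/1 ≈ 7.000
  cycle 1 → 1: weight = 7, length = 1, mean = 7/1 ≈ 7.000
  cycle 2 → 2: weight = 1, length = 1, mean = 1/1 ≈ 1.000
  cycle 0 → 1 → 0: weight = 9, length = 2, mean = 9/2 ≈ 4.500
  cycle 0 → 2 → 0: weight = 10, length = 2, mean = 10/2 ≈ 5.000
  cycle 1 → 0 → 1: weight = 9, length = 2, mean = 9/2 ≈ 4.500
Minimum mean = 1.000, attained e.g. along the cycle 2 → 2 with weight 1 and length 1. So λ(A) = 1/1 = 1.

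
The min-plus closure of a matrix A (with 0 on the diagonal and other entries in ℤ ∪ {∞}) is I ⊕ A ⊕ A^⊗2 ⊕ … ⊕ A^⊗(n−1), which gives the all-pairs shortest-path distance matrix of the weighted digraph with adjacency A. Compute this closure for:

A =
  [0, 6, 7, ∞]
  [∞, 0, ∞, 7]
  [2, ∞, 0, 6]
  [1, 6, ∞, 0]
Closure =
  [0, 6, 7, 13]
  [8, 0, 15, 7]
  [2, 8, 0, 6]
  [1, 6, 8, 0]

This is the Floyd-Warshall all-pairs shortest-path computation. For each intermediate vertex k = 0, 1, …, 3, update dist[i][j] ← min(dist[i][j], dist[i][k] + dist[k][j]). The final matrix gives, for each (i, j), the minimum total weight of any directed path from i to j (possibly empty when i = j).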